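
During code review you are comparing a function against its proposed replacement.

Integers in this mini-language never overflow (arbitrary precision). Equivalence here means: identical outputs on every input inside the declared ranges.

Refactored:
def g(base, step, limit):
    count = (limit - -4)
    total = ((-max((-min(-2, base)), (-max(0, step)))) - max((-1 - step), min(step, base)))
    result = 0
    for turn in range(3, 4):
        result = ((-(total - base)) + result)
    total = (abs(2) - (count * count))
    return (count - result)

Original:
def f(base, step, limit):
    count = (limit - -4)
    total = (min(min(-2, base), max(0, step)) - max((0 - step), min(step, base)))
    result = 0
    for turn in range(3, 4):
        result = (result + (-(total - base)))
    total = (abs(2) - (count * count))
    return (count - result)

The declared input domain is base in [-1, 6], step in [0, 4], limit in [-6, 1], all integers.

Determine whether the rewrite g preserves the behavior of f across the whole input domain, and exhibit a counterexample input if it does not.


There is a counterexample at base=-1, step=0, limit=-6: -3 on one side, -2 on the other.
f: count = -2; total = -2; result = 0; [turn=3]; result = 1; total = -2; return -3
g: count = -2; total = -1; result = 0; [turn=3]; result = 0; total = -2; return -2
verdict: not equivalent; witness: base=-1, step=0, limit=-6


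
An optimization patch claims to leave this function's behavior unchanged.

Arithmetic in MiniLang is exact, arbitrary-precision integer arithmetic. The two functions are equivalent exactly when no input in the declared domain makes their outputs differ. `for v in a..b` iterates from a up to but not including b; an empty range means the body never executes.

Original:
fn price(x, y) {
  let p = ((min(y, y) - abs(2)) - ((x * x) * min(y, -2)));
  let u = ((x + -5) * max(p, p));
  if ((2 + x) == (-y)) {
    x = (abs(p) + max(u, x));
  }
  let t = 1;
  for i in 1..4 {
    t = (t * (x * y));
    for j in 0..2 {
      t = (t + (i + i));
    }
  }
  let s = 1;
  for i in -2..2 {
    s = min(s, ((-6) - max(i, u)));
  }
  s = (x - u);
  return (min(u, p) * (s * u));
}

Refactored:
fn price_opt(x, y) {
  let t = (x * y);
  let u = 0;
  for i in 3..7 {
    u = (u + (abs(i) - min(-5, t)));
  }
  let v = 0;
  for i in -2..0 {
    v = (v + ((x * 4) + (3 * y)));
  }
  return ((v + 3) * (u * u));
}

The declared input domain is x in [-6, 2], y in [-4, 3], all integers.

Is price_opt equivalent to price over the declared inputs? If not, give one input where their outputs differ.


Run the pair on x=-6, y=-4.
price: p := 138 | u := -1518 | ((2 + x) == (-y)): false | t := 1 | iter i=1: | t := 24 | iter j=0: | t := 26 | iter j=1: | t := 28 | iter i=2: | t := 672 | iter j=0: | t := 676 | iter j=1: | t := 680 | iter i=3: | t := 16320 | iter j=0: | t := 16326 | iter j=1: | t := 16332 | s := 1 | iter i=-2: | s := -4 | iter i=-1: | s := -5 | iter i=0: | s := -6 | iter i=1: | s := -7 | s := 1512 | result 3484137888
price_opt: t := 24 | u := 0 | iter i=3: | u := 8 | iter i=4: | u := 17 | iter i=5: | u := 27 | iter i=6: | u := 38 | v := 0 | iter i=-2: | v := -36 | iter i=-1: | v := -72 | result -99636
3484137888 and -99636 differ, so these are not the same function on this domain.
verdict: not equivalent; witness: x=-6, y=-4


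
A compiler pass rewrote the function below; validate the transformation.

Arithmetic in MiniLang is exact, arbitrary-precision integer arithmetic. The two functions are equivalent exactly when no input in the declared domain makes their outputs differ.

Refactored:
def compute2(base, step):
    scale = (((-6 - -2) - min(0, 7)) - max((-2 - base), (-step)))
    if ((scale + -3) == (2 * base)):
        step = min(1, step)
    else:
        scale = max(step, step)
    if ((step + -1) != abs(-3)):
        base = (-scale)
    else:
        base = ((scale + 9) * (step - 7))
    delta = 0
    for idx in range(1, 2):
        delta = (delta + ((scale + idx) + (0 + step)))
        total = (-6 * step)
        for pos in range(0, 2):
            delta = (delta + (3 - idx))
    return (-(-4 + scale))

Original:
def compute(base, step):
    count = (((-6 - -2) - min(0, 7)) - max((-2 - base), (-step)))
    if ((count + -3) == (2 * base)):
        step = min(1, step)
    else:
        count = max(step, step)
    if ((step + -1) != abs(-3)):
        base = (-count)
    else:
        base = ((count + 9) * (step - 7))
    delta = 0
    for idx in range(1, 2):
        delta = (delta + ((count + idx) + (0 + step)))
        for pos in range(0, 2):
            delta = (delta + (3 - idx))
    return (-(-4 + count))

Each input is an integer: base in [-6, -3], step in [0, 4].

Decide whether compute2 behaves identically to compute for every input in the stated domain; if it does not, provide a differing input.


Differences: arithmetic usage differs, and statement counts differ, and constant usage differs, and local variable names differ — yet all 20 inputs agree.
verdict: equivalent


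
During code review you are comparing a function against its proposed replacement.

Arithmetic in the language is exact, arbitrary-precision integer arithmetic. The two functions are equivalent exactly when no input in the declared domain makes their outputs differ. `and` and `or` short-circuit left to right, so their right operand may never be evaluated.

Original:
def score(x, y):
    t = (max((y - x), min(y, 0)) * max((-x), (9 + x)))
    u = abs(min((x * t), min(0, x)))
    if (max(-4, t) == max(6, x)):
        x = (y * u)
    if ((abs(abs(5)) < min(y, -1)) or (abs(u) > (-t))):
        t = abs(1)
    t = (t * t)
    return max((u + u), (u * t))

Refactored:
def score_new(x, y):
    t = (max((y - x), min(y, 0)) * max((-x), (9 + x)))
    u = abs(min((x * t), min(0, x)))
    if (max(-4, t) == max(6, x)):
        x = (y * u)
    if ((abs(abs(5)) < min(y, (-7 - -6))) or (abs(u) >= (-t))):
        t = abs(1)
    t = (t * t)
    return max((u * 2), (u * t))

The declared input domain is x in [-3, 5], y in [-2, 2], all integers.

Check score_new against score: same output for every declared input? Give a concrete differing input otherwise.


These are not equivalent — on x=1, y=-2 the outputs split (8000 vs 40).
score: t = -20; u = 20; (max(-4, t) == max(6, x)) -> false; ((abs(abs(5)) < min(y, -1)) or (abs(u) > (-t))) -> false; t = 400; return 8000
score_new: t = -20; u = 20; (max(-4, t) == max(6, x)) -> false; ((abs(abs(5)) < min(y, (-7 - -6))) or (abs(u) >= (-t))) -> true; t = 1; t = 1; return 40
verdict: not equivalent; witness: x=1, y=-2


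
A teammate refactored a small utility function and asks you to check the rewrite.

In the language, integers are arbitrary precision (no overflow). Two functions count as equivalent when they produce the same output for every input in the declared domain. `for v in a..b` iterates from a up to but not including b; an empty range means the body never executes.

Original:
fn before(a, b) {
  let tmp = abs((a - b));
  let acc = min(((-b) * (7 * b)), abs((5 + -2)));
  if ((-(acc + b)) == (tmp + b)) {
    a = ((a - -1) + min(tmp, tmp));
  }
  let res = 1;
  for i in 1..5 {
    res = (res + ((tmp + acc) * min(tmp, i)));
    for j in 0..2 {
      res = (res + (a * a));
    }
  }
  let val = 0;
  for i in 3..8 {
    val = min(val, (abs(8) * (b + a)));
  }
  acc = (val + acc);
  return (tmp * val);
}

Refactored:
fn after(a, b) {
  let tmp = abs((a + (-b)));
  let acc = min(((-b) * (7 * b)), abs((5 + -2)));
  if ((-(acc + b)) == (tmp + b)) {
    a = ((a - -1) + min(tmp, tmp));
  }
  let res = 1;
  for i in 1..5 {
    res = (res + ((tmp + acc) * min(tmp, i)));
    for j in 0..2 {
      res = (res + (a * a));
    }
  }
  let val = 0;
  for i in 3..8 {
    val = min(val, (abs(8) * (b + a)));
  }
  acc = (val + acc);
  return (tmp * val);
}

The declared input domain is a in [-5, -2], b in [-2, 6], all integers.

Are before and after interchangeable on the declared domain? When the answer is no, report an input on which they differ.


Reading the diff, among the changes: arithmetic usage differs.
As a probe, take a=-5, b=3: before runs tmp = 8; acc = -63; ((-(acc + b)) == (tmp + b)) -> false; res = 1; [i=1]; res = -54; [j=0]; res = -29; [j=1]; res = -4; [i=2]; res = -114; [j=0]; res = -89; [j=1]; res = -64; [i=3]; res = -229; [j=0]; res = -204; [j=1]; res = -179; [i=4]; res = -399; [j=0]; res = -374; [j=1]; res = -349; val = 0; [i=3]; val = -16; [i=4]; val = -16; [i=5]; val = -16; [i=6]; val = -16; [i=7]; val = -16; acc = -79; return -128; after runs tmp = 8; acc = -63; ((-(acc + b)) == (tmp + b)) -> false; res = 1; [i=1]; res = -54; [j=0]; res = -29; [j=1]; res = -4; [i=2]; res = -114; [j=0]; res = -89; [j=1]; res = -64; [i=3]; res = -229; [j=0]; res = -204; [j=1]; res = -179; [i=4]; res = -399; [j=0]; res = -374; [j=1]; res = -349; val = 0; [i=3]; val = -16; [i=4]; val = -16; [i=5]; val = -16; [i=6]; val = -16; [i=7]; val = -16; acc = -79; return -128; both end at -128.
Across all 36 domain points the two functions coincide.
verdict: equivalent


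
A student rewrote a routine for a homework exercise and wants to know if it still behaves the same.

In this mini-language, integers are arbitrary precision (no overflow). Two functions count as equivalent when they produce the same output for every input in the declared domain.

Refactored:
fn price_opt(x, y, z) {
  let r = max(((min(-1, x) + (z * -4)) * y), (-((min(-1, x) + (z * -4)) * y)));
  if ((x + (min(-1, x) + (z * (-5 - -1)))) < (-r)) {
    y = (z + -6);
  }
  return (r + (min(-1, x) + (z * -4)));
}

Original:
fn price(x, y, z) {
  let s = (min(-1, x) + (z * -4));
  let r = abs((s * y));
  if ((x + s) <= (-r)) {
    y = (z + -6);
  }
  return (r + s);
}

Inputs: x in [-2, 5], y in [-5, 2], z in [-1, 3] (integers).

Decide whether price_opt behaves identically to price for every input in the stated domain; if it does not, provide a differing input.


Equivalent. Whatever the rewrite altered, no input in the stated domain can expose a difference.
Across all 320 domain points the two functions coincide.
Spot check at x=2, y=-5, z=0 — price: s = -1; r = 5; ((x + s) <= (-r)) -> false; return 4. price_opt: r = 5; ((x + (min(-1, x) + (z * (-5 - -1)))) < (-r)) -> false; return 4. Both give 4.
verdict: equivalent


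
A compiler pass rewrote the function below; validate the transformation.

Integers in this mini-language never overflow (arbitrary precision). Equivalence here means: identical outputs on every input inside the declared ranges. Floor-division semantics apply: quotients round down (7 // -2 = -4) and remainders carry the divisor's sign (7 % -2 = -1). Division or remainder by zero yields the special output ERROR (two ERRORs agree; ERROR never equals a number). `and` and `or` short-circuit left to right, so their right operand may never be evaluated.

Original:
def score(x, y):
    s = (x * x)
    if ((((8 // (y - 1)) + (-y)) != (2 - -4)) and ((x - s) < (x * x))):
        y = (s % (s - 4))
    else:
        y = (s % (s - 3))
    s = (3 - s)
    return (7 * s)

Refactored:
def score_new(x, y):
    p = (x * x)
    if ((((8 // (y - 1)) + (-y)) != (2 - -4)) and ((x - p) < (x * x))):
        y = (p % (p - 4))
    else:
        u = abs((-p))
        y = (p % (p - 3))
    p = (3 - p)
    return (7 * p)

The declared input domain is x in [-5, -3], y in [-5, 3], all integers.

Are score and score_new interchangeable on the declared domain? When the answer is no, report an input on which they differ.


Although local variable names differ, and min/max/abs usage differs, and statement counts differ, 27/27 inputs agree.
verdict: equivalent


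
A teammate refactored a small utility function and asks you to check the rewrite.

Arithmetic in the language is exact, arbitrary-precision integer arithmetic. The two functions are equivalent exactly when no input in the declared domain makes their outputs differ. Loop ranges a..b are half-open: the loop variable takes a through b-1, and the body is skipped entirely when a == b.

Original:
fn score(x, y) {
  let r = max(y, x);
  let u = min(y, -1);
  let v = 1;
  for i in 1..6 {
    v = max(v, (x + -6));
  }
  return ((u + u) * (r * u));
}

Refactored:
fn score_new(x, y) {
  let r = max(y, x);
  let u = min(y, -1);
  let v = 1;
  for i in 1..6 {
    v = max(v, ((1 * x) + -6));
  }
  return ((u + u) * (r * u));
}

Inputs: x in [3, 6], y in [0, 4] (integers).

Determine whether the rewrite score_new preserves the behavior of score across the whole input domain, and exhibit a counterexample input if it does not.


This is a faithful refactor — arithmetic usage differs; and constant usage differs, but the computed results match everywhere.
One worked example (x=6, y=1) — score: r becomes 6; next u becomes -1; next v becomes 1; next at i=1:; next v becomes 1; next at i=2:; next v becomes 1; next at i=3:; next v becomes 1; next at i=4:; next v becomes 1; next at i=5:; next v becomes 1; next final value 12; score_new: r becomes 6; next u becomes -1; next v becomes 1; next at i=1:; next v becomes 1; next at i=2:; next v becomes 1; next at i=3:; next v becomes 1; next at i=4:; next v becomes 1; next at i=5:; next v becomes 1; next final value 12; agreement on 12.
Sweeping the whole domain (20 inputs) finds no disagreement.
verdict: equivalent


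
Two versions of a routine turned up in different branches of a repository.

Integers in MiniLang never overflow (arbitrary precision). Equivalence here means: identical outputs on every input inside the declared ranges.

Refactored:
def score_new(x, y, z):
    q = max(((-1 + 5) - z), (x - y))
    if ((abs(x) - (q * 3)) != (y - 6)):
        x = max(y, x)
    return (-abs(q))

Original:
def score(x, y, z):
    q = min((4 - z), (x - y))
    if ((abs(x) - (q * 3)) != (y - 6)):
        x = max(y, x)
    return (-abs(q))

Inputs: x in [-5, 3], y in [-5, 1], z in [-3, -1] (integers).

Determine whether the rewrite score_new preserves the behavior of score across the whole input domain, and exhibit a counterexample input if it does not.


Try x=-5, y=-5, z=-3.
score: q becomes 0; next ((abs(x) - (q * 3)) != (y - 6)) evaluates to true; next x becomes -5; next final value 0
score_new: q becomes 7; next ((abs(x) - (q * 3)) != (y - 6)) evaluates to true; next x becomes -5; next final value -7
0 != -7, so the rewrite changes behavior.
verdict: not equivalent; witness: x=-5, y=-5, z=-3


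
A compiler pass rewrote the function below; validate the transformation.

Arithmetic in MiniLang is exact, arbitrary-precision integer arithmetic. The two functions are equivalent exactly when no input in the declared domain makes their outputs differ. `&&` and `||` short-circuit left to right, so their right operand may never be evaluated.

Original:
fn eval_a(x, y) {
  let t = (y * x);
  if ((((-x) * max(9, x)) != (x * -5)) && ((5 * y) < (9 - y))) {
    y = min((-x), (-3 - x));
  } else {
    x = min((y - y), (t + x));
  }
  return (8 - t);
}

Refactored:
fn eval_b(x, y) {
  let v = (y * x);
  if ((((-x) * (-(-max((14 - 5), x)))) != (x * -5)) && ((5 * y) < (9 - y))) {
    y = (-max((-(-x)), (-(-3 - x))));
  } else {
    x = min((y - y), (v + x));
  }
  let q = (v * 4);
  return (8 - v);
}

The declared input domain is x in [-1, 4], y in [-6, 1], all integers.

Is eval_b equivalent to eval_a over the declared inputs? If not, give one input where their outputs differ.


Comparing the listings, the differences include: min/max/abs usage differs, constant usage differs, local variable names differ, statement counts differ, arithmetic usage differs.
Tracing x=2, y=-5: eval_a: t := -10 | ((((-x) * max(9, x)) != (x * -5)) && ((5 * y) < (9 - y))): true | y := -5 | result 18 | eval_b: v := -10 | ((((-x) * (-(-max((14 - 5), x)))) != (x * -5)) && ((5 * y) < (9 - y))): true | y := -5 | q := -40 | result 18 — matching result 18.
Checked all 48 inputs in the declared domain: the outputs agree on every one.
verdict: equivalent


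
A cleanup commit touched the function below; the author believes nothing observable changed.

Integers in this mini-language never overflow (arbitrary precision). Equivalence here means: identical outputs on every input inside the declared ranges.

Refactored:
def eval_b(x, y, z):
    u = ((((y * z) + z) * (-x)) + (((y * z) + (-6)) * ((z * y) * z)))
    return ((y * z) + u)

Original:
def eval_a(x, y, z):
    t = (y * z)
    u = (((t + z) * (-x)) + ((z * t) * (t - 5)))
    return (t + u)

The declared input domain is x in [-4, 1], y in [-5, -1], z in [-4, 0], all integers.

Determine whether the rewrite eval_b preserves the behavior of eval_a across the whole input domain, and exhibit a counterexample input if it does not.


On input x=-4, y=-5, z=-4, eval_a returns -1116 while eval_b returns -1036.
verdict: not equivalent; witness: x=-4, y=-5, z=-4


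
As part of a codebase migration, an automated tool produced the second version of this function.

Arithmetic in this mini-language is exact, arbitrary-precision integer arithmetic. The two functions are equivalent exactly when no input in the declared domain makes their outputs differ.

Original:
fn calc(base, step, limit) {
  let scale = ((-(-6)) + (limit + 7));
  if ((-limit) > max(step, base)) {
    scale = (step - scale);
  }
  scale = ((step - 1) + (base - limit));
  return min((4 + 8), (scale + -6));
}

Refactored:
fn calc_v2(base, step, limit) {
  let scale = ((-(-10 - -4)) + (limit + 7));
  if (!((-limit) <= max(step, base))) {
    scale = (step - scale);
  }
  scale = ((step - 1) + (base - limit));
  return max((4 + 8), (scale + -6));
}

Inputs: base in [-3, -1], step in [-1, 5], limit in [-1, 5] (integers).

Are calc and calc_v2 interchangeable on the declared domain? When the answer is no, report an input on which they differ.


Not equivalent: base=-3, step=-1, limit=-1 separates them (-10 vs 12).
calc: scale becomes 12; next ((-limit) > max(step, base)) evaluates to true; next scale becomes -13; next scale becomes -4; next final value -10
calc_v2: scale becomes 12; next (!((-limit) <= max(step, base))) evaluates to true; next scale becomes -13; next scale becomes -4; next final value 12
verdict: not equivalent; witness: base=-3, step=-1, limit=-1


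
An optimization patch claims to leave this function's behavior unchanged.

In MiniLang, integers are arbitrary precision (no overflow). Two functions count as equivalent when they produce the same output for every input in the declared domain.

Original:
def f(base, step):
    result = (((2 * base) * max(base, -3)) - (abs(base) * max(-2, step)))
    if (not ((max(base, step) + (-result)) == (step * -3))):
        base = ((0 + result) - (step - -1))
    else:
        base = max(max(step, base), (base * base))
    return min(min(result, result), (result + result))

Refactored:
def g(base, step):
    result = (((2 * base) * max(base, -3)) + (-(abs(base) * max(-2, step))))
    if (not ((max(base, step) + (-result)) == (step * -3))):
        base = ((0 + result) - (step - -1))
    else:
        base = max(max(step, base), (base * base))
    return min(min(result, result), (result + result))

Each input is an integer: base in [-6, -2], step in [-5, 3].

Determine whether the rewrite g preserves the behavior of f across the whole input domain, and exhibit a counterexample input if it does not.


Comparing the listings, the differences include: arithmetic usage differs.
One worked example (base=-3, step=-4) — f: result = 24; (not ((max(base, step) + (-result)) == (step * -3))) -> true; base = 27; return 24; g: result = 24; (not ((max(base, step) + (-result)) == (step * -3))) -> true; base = 27; return 24; agreement on 24.
Sweeping the whole domain (45 inputs) finds no disagreement.
verdict: equivalent


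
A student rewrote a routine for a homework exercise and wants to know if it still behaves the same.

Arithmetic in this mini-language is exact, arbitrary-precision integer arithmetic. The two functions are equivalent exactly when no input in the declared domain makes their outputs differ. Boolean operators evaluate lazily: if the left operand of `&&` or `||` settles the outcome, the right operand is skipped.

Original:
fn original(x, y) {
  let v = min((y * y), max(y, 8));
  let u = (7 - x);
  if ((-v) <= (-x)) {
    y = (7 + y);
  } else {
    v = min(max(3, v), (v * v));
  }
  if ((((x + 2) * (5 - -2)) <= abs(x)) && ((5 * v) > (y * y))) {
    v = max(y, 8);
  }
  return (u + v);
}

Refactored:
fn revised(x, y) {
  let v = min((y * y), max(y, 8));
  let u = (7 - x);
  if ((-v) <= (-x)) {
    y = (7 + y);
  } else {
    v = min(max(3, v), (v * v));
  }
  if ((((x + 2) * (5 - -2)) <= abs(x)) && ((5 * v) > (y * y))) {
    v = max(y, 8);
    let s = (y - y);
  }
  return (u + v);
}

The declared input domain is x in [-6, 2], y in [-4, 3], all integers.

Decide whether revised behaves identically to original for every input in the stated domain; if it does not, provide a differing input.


Equivalent — the differences include statement counts differ, and local variable names differ, and arithmetic usage differs, yet no declared input distinguishes the two.
As a probe, take x=-4, y=-3: original runs v := 8 | u := 11 | ((-v) <= (-x)): true | y := 4 | ((((x + 2) * (5 - -2)) <= abs(x)) && ((5 * v) > (y * y))): true | v := 8 | result 19; revised runs v := 8 | u := 11 | ((-v) <= (-x)): true | y := 4 | ((((x + 2) * (5 - -2)) <= abs(x)) && ((5 * v) > (y * y))): true | v := 8 | s := 0 | result 19; both end at 19.
An exhaustive pass over the 72 declared inputs shows identical outputs.
verdict: equivalent


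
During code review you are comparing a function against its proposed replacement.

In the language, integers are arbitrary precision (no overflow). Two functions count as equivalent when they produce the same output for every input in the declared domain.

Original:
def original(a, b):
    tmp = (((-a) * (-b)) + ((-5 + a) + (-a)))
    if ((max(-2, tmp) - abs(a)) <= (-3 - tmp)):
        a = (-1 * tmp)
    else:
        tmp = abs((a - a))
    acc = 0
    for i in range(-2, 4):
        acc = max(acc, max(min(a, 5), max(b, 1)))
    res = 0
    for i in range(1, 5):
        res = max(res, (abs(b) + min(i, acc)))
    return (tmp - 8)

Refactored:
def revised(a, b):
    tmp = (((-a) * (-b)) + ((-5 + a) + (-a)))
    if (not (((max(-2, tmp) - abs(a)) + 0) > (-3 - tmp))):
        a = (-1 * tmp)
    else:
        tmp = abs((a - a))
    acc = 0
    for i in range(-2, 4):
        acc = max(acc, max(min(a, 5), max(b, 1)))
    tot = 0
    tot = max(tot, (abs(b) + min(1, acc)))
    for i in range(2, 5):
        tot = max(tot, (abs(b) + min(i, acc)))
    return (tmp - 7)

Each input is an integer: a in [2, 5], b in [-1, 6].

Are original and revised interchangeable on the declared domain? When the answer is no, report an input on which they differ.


Not equivalent: a=2, b=-1 separates them (-15 vs -14).
original: tmp becomes -7; next ((max(-2, tmp) - abs(a)) <= (-3 - tmp)) evaluates to true; next a becomes 7; next acc becomes 0; next at i=-2:; next acc becomes 5; next at i=-1:; next acc becomes 5; next at i=0:; next acc becomes 5; next at i=1:; next acc becomes 5; next at i=2:; next acc becomes 5; next at i=3:; next acc becomes 5; next res becomes 0; next at i=1:; next res becomes 2; next at i=2:; next res becomes 3; next at i=3:; next res becomes 4; next at i=4:; next res becomes 5; next final value -15
revised: tmp becomes -7; next (not (((max(-2, tmp) - abs(a)) + 0) > (-3 - tmp))) evaluates to true; next a becomes 7; next acc becomes 0; next at i=-2:; next acc becomes 5; next at i=-1:; next acc becomes 5; next at i=0:; next acc becomes 5; next at i=1:; next acc becomes 5; next at i=2:; next acc becomes 5; next at i=3:; next acc becomes 5; next tot becomes 0; next tot becomes 2; next at i=2:; next tot becomes 3; next at i=3:; next tot becomes 4; next at i=4:; next tot becomes 5; next final value -14
verdict: not equivalent; witness: a=2, b=-1


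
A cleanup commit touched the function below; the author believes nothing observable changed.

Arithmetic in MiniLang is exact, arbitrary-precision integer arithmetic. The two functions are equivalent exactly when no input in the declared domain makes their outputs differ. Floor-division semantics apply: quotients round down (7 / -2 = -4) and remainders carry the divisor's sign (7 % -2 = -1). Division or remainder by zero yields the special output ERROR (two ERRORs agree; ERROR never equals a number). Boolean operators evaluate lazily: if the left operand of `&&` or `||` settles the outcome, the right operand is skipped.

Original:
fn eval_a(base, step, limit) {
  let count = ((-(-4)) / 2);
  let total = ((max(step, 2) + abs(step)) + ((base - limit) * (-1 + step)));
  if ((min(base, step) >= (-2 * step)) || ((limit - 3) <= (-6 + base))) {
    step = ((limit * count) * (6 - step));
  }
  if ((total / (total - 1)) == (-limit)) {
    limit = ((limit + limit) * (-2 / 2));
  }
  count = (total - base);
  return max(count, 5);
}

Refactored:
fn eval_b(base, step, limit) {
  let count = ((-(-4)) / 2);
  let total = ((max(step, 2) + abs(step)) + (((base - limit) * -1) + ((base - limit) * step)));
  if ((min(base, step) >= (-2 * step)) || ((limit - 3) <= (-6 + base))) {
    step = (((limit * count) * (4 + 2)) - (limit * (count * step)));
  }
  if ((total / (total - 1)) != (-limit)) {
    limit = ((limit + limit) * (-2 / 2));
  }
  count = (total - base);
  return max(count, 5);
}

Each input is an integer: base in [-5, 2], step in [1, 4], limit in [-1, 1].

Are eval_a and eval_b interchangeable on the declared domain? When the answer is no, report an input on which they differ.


The suspicious edit (`((total / (total - 1)) == (-limit))` became `((total / (total - 1)) != (-limit))`) never changes the result for any input inside the declared domain.
One worked example (base=-1, step=2, limit=1) — eval_a: count=2, then total=2, then ((min(base, step) >= (-2 * step)) || ((limit - 3) <= (-6 + base))) is true, then step=8, then ((total / (total - 1)) == (-limit)) is false, then count=3, then returns 5; eval_b: count=2, then total=2, then ((min(base, step) >= (-2 * step)) || ((limit - 3) <= (-6 + base))) is true, then step=8, then ((total / (total - 1)) != (-limit)) is true, then limit=-2, then count=3, then returns 5; agreement on 5.
Sweeping the whole domain (96 inputs) finds no disagreement.
verdict: equivalent


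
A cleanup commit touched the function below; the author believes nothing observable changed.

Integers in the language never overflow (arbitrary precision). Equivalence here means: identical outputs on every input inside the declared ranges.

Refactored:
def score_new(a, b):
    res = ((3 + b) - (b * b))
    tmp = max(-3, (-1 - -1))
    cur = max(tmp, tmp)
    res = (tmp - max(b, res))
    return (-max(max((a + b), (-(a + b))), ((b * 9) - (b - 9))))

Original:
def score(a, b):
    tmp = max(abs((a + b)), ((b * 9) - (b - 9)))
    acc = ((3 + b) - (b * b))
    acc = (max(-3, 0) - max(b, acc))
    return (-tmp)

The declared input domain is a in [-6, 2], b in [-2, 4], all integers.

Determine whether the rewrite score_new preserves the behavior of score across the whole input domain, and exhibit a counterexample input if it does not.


This is a faithful refactor — statement counts differ, and local variable names differ, and min/max/abs usage differs, and constant usage differs, and arithmetic usage differs, but the computed results match everywhere.
As a probe, take a=-5, b=4: score runs tmp becomes 41; next acc becomes -9; next acc becomes -4; next final value -41; score_new runs res becomes -9; next tmp becomes 0; next cur becomes 0; next res becomes -4; next final value -41; both end at -41.
Across all 63 domain points the two functions coincide.
verdict: equivalent


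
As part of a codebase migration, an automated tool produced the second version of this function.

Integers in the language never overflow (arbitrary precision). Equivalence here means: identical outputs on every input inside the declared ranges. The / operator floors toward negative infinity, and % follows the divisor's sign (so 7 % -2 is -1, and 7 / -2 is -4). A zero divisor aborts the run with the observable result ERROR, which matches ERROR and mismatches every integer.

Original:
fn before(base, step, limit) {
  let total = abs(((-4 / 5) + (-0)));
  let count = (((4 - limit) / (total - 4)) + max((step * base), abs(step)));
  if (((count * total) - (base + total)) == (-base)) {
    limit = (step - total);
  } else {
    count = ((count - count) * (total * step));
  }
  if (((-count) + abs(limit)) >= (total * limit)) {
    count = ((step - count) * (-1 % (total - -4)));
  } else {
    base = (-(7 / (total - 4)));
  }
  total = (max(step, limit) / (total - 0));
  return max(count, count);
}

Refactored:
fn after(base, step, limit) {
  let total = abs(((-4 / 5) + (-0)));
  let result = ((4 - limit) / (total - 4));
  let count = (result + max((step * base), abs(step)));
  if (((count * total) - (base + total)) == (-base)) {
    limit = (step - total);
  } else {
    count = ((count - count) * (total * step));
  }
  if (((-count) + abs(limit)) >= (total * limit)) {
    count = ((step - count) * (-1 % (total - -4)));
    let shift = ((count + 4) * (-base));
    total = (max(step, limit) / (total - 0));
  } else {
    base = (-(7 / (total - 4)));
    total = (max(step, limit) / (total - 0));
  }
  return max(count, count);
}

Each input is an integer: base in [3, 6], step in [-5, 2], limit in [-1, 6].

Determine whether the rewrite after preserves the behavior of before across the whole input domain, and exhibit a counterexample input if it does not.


Equivalent — the differences include constant usage differs, arithmetic usage differs, local variable names differ, statement counts differ, min/max/abs usage differs, yet no declared input distinguishes the two.
As a probe, take base=6, step=0, limit=1: before runs total=1, then count=-1, then (((count * total) - (base + total)) == (-base)) is false, then count=0, then (((-count) + abs(limit)) >= (total * limit)) is true, then count=0, then total=1, then returns 0; after runs total=1, then result=-1, then count=-1, then (((count * total) - (base + total)) == (-base)) is false, then count=0, then (((-count) + abs(limit)) >= (total * limit)) is true, then count=0, then shift=-24, then total=1, then returns 0; both end at 0.
Sweeping the whole domain (256 inputs) finds no disagreement.
verdict: equivalent


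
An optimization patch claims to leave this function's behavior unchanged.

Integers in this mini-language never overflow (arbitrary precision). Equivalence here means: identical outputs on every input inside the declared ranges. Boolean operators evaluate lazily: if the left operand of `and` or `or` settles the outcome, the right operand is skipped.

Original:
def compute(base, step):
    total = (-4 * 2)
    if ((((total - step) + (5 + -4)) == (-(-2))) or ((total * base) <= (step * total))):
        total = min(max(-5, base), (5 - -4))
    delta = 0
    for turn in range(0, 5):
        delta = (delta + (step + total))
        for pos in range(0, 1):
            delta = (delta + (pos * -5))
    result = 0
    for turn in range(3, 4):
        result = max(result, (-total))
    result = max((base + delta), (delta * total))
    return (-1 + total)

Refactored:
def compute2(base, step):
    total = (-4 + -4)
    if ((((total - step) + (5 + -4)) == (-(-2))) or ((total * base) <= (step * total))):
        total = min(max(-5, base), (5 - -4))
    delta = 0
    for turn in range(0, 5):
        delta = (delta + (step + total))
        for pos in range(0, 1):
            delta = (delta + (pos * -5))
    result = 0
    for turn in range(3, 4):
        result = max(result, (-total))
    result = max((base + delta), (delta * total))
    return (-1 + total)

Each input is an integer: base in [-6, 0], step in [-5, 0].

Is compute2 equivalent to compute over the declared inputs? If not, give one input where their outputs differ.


Side by side, the visible changes include: arithmetic usage differs, plus constant usage differs.
Tracing base=-3, step=-1: compute: total=-8, then ((((total - step) + (5 + -4)) == (-(-2))) or ((total * base) <= (step * total))) is false, then delta=0, then (turn=0), then delta=-9, then (pos=0), then delta=-9, then (turn=1), then delta=-18, then (pos=0), then delta=-18, then (turn=2), then delta=-27, then (pos=0), then delta=-27, then (turn=3), then delta=-36, then (pos=0), then delta=-36, then (turn=4), then delta=-45, then (pos=0), then delta=-45, then result=0, then (turn=3), then result=8, then result=360, then returns -9 | compute2: total=-8, then ((((total - step) + (5 + -4)) == (-(-2))) or ((total * base) <= (step * total))) is false, then delta=0, then (turn=0), then delta=-9, then (pos=0), then delta=-9, then (turn=1), then delta=-18, then (pos=0), then delta=-18, then (turn=2), then delta=-27, then (pos=0), then delta=-27, then (turn=3), then delta=-36, then (pos=0), then delta=-36, then (turn=4), then delta=-45, then (pos=0), then delta=-45, then result=0, then (turn=3), then result=8, then result=360, then returns -9 — matching result -9.
Checked all 42 inputs in the declared domain: the outputs agree on every one.
verdict: equivalent


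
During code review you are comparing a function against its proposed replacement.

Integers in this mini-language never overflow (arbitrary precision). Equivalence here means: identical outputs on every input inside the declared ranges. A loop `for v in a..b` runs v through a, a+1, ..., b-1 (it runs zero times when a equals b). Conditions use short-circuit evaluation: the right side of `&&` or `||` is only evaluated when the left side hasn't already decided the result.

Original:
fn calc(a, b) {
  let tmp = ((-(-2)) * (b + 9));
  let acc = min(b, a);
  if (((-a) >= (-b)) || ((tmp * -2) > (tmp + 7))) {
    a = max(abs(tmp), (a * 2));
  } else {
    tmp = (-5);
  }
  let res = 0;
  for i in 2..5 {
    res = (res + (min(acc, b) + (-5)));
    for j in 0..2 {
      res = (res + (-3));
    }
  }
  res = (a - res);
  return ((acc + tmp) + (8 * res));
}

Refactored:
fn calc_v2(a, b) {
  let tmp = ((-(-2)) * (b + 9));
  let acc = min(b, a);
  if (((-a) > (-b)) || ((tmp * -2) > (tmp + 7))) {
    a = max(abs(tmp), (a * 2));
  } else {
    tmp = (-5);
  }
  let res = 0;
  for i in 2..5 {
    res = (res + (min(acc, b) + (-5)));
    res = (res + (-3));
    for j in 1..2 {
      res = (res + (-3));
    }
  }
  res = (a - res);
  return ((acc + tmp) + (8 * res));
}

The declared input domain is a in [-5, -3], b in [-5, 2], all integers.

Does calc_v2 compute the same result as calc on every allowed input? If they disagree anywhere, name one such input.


Input a=-5, b=-5: 451 from calc versus 334 from calc_v2.
verdict: not equivalent; witness: a=-5, b=-5


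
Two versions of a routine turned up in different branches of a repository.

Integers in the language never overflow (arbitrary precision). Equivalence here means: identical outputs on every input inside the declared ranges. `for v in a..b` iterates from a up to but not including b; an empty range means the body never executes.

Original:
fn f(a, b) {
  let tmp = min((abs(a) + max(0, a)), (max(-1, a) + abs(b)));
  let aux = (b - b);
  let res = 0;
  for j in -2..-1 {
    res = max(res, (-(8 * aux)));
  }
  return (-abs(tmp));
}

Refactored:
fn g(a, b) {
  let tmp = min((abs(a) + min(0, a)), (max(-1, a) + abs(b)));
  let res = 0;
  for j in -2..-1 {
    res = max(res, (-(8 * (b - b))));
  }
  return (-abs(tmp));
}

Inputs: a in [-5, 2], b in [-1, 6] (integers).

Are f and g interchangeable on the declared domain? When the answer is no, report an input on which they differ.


Try a=-5, b=2.
f: tmp = 1; aux = 0; res = 0; [j=-2]; res = 0; return -1
g: tmp = 0; res = 0; [j=-2]; res = 0; return 0
-1 against 0: the behavior changed.
verdict: not equivalent; witness: a=-5, b=2


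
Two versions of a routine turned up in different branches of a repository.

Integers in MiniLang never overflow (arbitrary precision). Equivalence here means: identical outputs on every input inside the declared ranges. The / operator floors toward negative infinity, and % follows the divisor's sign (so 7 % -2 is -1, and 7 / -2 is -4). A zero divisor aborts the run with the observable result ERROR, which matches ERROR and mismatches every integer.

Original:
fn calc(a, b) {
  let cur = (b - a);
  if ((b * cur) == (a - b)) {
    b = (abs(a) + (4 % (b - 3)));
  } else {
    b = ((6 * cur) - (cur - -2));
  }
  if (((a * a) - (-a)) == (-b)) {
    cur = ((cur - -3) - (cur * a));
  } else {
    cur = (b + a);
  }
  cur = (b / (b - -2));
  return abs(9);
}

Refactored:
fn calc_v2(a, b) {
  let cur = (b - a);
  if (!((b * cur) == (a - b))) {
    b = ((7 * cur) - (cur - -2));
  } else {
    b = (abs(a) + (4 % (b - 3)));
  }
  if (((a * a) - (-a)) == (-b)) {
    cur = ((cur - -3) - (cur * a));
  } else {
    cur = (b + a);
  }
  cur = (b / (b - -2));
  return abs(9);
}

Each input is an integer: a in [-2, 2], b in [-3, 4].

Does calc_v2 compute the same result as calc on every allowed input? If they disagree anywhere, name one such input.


The suspicious edit (`6` became `7`) never changes the result for any input inside the declared domain; all 40 inputs agree.
verdict: equivalent


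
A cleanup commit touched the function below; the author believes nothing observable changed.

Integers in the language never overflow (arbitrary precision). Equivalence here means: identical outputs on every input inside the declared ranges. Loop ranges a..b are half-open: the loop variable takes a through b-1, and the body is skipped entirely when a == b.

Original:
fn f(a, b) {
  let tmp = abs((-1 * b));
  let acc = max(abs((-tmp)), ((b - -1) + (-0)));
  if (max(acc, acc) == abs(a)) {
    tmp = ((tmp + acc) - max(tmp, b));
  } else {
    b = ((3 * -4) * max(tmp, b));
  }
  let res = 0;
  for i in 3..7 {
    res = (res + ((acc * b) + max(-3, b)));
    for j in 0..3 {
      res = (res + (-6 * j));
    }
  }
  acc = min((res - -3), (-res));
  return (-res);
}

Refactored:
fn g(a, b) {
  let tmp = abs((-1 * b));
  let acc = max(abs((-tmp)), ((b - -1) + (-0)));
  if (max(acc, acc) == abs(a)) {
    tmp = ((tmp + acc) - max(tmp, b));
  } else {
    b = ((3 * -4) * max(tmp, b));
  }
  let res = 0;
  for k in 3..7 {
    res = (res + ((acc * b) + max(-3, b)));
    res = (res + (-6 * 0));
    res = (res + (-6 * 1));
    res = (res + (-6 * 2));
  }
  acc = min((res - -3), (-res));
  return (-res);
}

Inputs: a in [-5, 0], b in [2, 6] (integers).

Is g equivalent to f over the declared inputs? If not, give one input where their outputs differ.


Equivalent — the differences include loop structure differs, and local variable names differ, and arithmetic usage differs, and statement counts differ, and constant usage differs, yet no declared input distinguishes the two.
As a probe, take a=0, b=2: f runs tmp=2, then acc=3, then (max(acc, acc) == abs(a)) is false, then b=-24, then res=0, then (i=3), then res=-75, then (j=0), then res=-75, then (j=1), then res=-81, then (j=2), then res=-93, then (i=4), then res=-168, then (j=0), then res=-168, then (j=1), then res=-174, then (j=2), then res=-186, then (i=5), then res=-261, then (j=0), then res=-261, then (j=1), then res=-267, then (j=2), then res=-279, then (i=6), then res=-354, then (j=0), then res=-354, then (j=1), then res=-360, then (j=2), then res=-372, then acc=-369, then returns 372; g runs tmp=2, then acc=3, then (max(acc, acc) == abs(a)) is false, then b=-24, then res=0, then (k=3), then res=-75, then res=-75, then res=-81, then res=-93, then (k=4), then res=-168, then res=-168, then res=-174, then res=-186, then (k=5), then res=-261, then res=-261, then res=-267, then res=-279, then (k=6), then res=-354, then res=-354, then res=-360, then res=-372, then acc=-369, then returns 372; both end at 372.
An exhaustive pass over the 30 declared inputs shows identical outputs.
verdict: equivalent


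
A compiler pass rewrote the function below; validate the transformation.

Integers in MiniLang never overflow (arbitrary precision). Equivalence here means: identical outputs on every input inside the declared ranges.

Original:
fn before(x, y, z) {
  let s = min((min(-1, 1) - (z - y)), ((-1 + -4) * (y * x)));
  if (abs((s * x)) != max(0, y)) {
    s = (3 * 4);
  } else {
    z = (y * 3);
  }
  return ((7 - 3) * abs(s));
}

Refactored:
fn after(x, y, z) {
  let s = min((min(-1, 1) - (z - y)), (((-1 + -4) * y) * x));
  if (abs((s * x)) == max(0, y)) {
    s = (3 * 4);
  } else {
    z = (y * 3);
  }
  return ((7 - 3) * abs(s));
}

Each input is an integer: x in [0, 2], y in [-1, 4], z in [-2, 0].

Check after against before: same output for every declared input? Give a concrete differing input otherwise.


Evaluate both at x=0, y=-1, z=-2.
before: s=0, then (abs((s * x)) != max(0, y)) is false, then z=-3, then returns 0
after: s=0, then (abs((s * x)) == max(0, y)) is true, then s=12, then returns 48
0 != 48, so the rewrite changes behavior.
verdict: not equivalent; witness: x=0, y=-1, z=-2
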